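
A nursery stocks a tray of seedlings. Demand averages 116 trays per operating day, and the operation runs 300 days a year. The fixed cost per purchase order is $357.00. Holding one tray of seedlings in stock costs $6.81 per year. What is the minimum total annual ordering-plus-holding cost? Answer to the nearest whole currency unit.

Annual demand D = 116 × 300 = 34,800.
Q* = √(2DS/H) = √(2 × 34,800 × 357 / 6.81) ≈ 1910.14.
At the optimum the two cost components are equal, so total cost = 2·(Q*/2)H = Q*·H.
Minimum total = √(2DSH) = √(2 × 34,800 × 357 × 6.81) ≈ 13008.053.

TC* ≈ $13,008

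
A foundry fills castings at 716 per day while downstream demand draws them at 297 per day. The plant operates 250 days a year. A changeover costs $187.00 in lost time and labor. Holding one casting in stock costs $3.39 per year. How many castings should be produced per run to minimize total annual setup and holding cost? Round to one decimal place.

Annual demand D = 297 × 250 = 74,250.
Production build-up factor (1 − d/p) = 1 − 297/716 = 0.5852.
Q* = √(2DS / (H(1 − d/p))) = √(2 × 74,250 × 187 / (3.39 × 0.5852)).
= √(27,769,500 / 1.9838) ≈ 3741.396.

Q* ≈ 3,741.4 castings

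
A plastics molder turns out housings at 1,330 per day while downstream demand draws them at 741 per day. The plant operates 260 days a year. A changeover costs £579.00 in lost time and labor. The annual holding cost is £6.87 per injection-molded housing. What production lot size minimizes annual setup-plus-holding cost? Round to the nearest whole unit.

Q* ≈ 8,563 housings

Annual demand D = 741 × 260 = 192,660.
Production build-up factor (1 − d/p) = 1 − 741/1,330 = 0.4429.
Q* = √(2DS / (H(1 − d/p))) = √(2 × 192,660 × 579 / (6.87 × 0.4429)).
= √(223,100,280 / 3.0424) ≈ 8563.274.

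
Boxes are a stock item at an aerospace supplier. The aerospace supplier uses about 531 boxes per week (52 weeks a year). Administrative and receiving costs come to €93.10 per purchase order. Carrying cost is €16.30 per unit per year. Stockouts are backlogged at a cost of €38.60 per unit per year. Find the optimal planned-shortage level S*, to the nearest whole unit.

S* ≈ 199 boxes

Annual demand D = 531 × 52 = 27,612.
With planned backorders, Q* = √(2DS/H) · √((H+B)/B).
√(2DS/H) = √(2 × 27,612 × 93.1 / 16.3) = 561.623.
√((H+B)/B) = √((16.3+38.6)/38.6) = 1.1926.
Q* ≈ 669.788.
S* = Q* · H/(H+B) = 669.788 × 16.3/54.9 ≈ 198.862.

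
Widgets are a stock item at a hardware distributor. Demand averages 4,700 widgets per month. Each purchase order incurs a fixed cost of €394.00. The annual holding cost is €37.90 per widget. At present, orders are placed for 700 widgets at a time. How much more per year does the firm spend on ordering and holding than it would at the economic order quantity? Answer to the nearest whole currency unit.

Extra cost ≈ €3,969 per year

Annual demand D = 4,700 × 12 = 56,400.
EOQ = √(2DS/H) = √(2 × 56,400 × 394 / 37.9) ≈ 1082.89.
Cost at Q* = (D/Q*)S + (Q*/2)H = √(2DSH) ≈ €41,041.41.
Cost at Q = 700: (56,400/700)×394 + (700/2)×37.9 = €31,745.14 + €13,265.00 = €45,010.14.
Excess = €45,010.14 − €41,041.41 = €3,968.73.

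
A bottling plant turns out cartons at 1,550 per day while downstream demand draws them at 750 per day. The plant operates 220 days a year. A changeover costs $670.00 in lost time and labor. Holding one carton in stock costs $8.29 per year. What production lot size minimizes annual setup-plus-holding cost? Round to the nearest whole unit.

Annual demand D = 750 × 220 = 165,000.
Production build-up factor (1 − d/p) = 1 − 750/1,550 = 0.5161.
Q* = √(2DS / (H(1 − d/p))) = √(2 × 165,000 × 670 / (8.29 × 0.5161)).
= √(221,100,000 / 4.2787) ≈ 7188.495.

Q* ≈ 7,188 cartons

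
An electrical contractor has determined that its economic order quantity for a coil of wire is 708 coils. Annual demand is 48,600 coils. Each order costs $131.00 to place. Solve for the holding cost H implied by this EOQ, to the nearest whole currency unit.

H ≈ $25

Squaring Q* = √(2DS/H) gives Q*² = 2DS/H.
From Q* = √(2DS/H): H = 2DS / Q*² = 2 × 48,600 × 131 / 708² = 25.4022.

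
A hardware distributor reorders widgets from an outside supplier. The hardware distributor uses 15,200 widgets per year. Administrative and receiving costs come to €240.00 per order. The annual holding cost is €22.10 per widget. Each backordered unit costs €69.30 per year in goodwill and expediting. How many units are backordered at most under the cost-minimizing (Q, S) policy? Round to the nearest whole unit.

S* ≈ 160 widgets

With planned backorders, Q* = √(2DS/H) · √((H+B)/B).
√(2DS/H) = √(2 × 15,200 × 240 / 22.1) = 574.574.
√((H+B)/B) = √((22.1+69.3)/69.3) = 1.1484.
Q* ≈ 659.861.
S* = Q* · H/(H+B) = 659.861 × 22.1/91.4 ≈ 159.551.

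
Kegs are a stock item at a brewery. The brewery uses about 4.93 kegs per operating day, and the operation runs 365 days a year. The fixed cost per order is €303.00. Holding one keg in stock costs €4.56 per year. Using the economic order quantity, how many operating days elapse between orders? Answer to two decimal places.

T ≈ 99.19 days

Annual demand D = 4.93 × 365 = 1,799.45.
Q* = √(2DS/H) = √(2 × 1,799.45 × 303 / 4.56) ≈ 489.02.
Cycle time = Q*/D × 365 = 489.02 / 1,799.45 × 365 ≈ 99.192 days.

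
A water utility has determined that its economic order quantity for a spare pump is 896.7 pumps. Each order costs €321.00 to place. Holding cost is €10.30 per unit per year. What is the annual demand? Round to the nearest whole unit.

D ≈ 12,900 pumps per year

Invert the EOQ relation Q*² = 2DS/H.
From Q* = √(2DS/H): D = Q*²H / (2S) = 896.7² × 10.3 / (2 × 321) = 12900.203.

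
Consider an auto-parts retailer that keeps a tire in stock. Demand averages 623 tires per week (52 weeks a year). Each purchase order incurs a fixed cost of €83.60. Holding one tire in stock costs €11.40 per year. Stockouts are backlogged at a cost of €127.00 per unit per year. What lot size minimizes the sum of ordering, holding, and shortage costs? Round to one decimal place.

Annual demand D = 623 × 52 = 32,396.
With planned backorders, Q* = √(2DS/H) · √((H+B)/B).
√(2DS/H) = √(2 × 32,396 × 83.6 / 11.4) = 689.305.
√((H+B)/B) = √((11.4+127)/127) = 1.0439.
Q* ≈ 719.578.

Q* ≈ 719.6 tires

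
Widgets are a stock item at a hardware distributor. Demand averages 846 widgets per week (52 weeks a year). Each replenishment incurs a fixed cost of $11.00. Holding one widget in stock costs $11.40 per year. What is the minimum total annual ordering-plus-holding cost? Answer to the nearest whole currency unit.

TC* ≈ $3,322

Annual demand D = 846 × 52 = 43,992.
The optimal lot size = √(2DS/H) = √(2 × 43,992 × 11 / 11.4) ≈ 291.37.
At the optimum the two cost components are equal, so total cost = 2·(Q*/2)H = Q*·H.
Minimum total = √(2DSH) = √(2 × 43,992 × 11 × 11.4) ≈ 3321.625.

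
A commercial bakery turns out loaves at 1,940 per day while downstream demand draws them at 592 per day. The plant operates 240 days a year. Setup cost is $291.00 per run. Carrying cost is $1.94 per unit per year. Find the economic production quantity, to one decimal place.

Annual demand D = 592 × 240 = 142,080.
Production build-up factor (1 − d/p) = 1 − 592/1,940 = 0.6948.
Q* = √(2DS / (H(1 − d/p))) = √(2 × 142,080 × 291 / (1.94 × 0.6948)).
= √(82,690,560 / 1.348) ≈ 7832.187.

Q* ≈ 7,832.2 loaves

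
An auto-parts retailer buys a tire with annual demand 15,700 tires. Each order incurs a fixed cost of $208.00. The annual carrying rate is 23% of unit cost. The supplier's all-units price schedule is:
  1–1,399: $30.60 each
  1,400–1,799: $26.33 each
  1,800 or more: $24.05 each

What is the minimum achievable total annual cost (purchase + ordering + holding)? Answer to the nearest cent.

Holding cost per unit per year at price C is H = 0.23·C.
For each price level, check whether its EOQ is feasible; otherwise the best quantity at that price is the breakpoint.
EOQ at $30.60 = 963.3 (feasible in tier 1): TC = 15,700×$30.60 + (15,700/963.3)×208 + (963.3/2)×0.23×$30.60 = $487,199.87.
EOQ at $26.33 = 1038.5 < 1400, so use break Q=1400: TC = 15,700×$26.33 + (15,700/1400.0)×208 + (1400.0/2)×0.23×$26.33 = $419,952.70.
EOQ at $24.05 = 1086.6 < 1800, so use break Q=1800: TC = 15,700×$24.05 + (15,700/1800.0)×208 + (1800.0/2)×0.23×$24.05 = $384,377.57.
Lowest total cost among the candidates is at Q = 1800.0.

TC* ≈ $384,377.57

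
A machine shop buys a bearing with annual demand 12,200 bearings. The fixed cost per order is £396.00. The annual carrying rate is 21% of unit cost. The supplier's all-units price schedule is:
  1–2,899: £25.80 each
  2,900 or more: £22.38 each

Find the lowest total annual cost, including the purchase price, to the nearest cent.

TC* ≈ £281,516.64

Holding cost per unit per year at price C is H = 0.21·C.
Candidates are each tier's EOQ (if it falls in that tier) and each price-break quantity.
EOQ at £25.80 = 1335.4 (feasible in tier 1): TC = 12,200×£25.80 + (12,200/1335.4)×396 + (1335.4/2)×0.21×£25.80 = £321,995.39.
EOQ at £22.38 = 1433.8 < 2900, so use break Q=2900: TC = 12,200×£22.38 + (12,200/2900.0)×396 + (2900.0/2)×0.21×£22.38 = £281,516.64.
Lowest total cost among the candidates is at Q = 2900.0.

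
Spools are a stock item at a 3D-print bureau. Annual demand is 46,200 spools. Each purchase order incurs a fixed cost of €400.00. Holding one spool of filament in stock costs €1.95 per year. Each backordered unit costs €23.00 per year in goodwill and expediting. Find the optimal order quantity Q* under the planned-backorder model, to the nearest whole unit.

Q* ≈ 4,534 spools

With planned backorders, Q* = √(2DS/H) · √((H+B)/B).
√(2DS/H) = √(2 × 46,200 × 400 / 1.95) = 4353.602.
√((H+B)/B) = √((1.95+23)/23) = 1.0415.
Q* ≈ 4534.402.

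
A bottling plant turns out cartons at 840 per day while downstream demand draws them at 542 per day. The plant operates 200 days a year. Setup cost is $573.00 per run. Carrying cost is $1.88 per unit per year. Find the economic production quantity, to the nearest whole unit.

Annual demand D = 542 × 200 = 108,400.
Production build-up factor (1 − d/p) = 1 − 542/840 = 0.3548.
Q* = √(2DS / (H(1 − d/p))) = √(2 × 108,400 × 573 / (1.88 × 0.3548)).
= √(124,226,400 / 0.667) ≈ 13647.702.

Q* ≈ 13,648 cartons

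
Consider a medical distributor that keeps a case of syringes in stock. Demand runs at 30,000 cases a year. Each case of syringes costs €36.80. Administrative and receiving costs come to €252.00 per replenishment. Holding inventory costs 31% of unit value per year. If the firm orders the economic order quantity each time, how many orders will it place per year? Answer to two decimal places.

Holding cost H = 0.31 × €36.80 = €11.4080 per unit per year.
EOQ = √(2DS/H) = √(2 × 30,000 × 252 / 11.408) ≈ 1151.25.
Orders per year = D / Q* = 30,000 / 1151.25 ≈ 26.059.

N ≈ 26.06 orders per year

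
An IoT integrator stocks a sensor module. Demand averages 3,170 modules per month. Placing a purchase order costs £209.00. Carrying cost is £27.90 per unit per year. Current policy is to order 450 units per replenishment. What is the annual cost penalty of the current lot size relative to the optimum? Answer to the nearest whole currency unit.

Extra cost ≈ £2,882 per year

Annual demand D = 3,170 × 12 = 38,040.
EOQ = √(2DS/H) = √(2 × 38,040 × 209 / 27.9) ≈ 754.93.
Cost at Q* = (D/Q*)S + (Q*/2)H = √(2DSH) ≈ £21,062.53.
Cost at Q = 450: (38,040/450)×209 + (450/2)×27.9 = £17,667.47 + £6,277.50 = £23,944.97.
Excess = £23,944.97 − £21,062.53 = £2,882.44.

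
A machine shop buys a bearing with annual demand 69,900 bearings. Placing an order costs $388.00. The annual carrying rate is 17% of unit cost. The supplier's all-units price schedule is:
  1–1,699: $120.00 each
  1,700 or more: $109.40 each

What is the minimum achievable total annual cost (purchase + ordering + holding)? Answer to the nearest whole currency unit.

Holding cost per unit per year at price C is H = 0.17·C.
For each price level, check whether its EOQ is feasible; otherwise the best quantity at that price is the breakpoint.
EOQ at $120.00 = 1630.6 (feasible in tier 1): TC = 69,900×$120.00 + (69,900/1630.6)×388 + (1630.6/2)×0.17×$120.00 = $8,421,264.77.
EOQ at $109.40 = 1707.8 (feasible in tier 2): TC = 69,900×$109.40 + (69,900/1707.8)×388 + (1707.8/2)×0.17×$109.40 = $7,678,821.61.
Lowest total cost among the candidates is at Q = 1707.8.

TC* ≈ $7,678,822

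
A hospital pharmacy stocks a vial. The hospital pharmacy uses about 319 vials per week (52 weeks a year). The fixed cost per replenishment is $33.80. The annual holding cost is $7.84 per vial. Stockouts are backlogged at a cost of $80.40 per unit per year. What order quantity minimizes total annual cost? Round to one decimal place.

Q* ≈ 396.2 vials

Annual demand D = 319 × 52 = 16,588.
With planned backorders, Q* = √(2DS/H) · √((H+B)/B).
√(2DS/H) = √(2 × 16,588 × 33.8 / 7.84) = 378.192.
√((H+B)/B) = √((7.84+80.4)/80.4) = 1.0476.
Q* ≈ 396.202.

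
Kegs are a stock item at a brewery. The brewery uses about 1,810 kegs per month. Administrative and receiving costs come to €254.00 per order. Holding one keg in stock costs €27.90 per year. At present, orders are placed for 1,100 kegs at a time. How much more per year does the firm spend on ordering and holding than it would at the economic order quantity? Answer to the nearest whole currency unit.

Extra cost ≈ €2,815 per year

Annual demand D = 1,810 × 12 = 21,720.
EOQ = √(2DS/H) = √(2 × 21,720 × 254 / 27.9) ≈ 628.87.
Cost at Q* = (D/Q*)S + (Q*/2)H = √(2DSH) ≈ €17,545.42.
Cost at Q = 1,100: (21,720/1,100)×254 + (1,100/2)×27.9 = €5,015.35 + €15,345.00 = €20,360.35.
Excess = €20,360.35 − €17,545.42 = €2,814.92.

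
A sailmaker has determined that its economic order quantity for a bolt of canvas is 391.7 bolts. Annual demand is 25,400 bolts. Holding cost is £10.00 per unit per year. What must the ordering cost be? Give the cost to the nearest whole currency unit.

Invert the EOQ relation Q*² = 2DS/H.
From Q* = √(2DS/H): S = Q*²H / (2D) = 391.7² × 10 / (2 × 25,400) = 30.2025.

S ≈ £30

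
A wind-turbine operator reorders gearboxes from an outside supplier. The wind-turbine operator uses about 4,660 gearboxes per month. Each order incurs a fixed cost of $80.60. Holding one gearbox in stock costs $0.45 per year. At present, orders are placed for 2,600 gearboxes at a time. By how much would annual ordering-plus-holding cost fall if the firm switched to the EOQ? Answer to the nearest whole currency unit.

Extra cost ≈ $304 per year

Annual demand D = 4,660 × 12 = 55,920.
EOQ = √(2DS/H) = √(2 × 55,920 × 80.6 / 0.45) ≈ 4475.69.
Cost at Q* = (D/Q*)S + (Q*/2)H = √(2DSH) ≈ $2,014.06.
Cost at Q = 2,600: (55,920/2,600)×80.6 + (2,600/2)×0.45 = $1,733.52 + $585.00 = $2,318.52.
Excess = $2,318.52 − $2,014.06 = $304.46.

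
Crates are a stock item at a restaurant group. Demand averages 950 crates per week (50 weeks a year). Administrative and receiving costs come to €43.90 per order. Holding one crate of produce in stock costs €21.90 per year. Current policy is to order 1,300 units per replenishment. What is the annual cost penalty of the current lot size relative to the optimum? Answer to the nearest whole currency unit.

Extra cost ≈ €6,282 per year

Annual demand D = 950 × 50 = 47,500.
EOQ = √(2DS/H) = √(2 × 47,500 × 43.9 / 21.9) ≈ 436.39.
Cost at Q* = (D/Q*)S + (Q*/2)H = √(2DSH) ≈ €9,556.88.
Cost at Q = 1,300: (47,500/1,300)×43.9 + (1,300/2)×21.9 = €1,604.04 + €14,235.00 = €15,839.04.
Excess = €15,839.04 − €9,556.88 = €6,282.16.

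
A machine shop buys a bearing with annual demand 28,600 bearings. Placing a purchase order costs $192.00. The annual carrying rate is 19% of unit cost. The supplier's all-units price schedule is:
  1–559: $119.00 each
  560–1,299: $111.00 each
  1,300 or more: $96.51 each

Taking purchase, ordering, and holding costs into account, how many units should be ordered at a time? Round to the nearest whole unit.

Q* ≈ 1,300 bearings

Holding cost per unit per year at price C is H = 0.19·C.
Evaluate total cost at each tier's feasible EOQ or, if the EOQ is below the tier, at the tier's minimum quantity.
Tier 1 ($119.00): EOQ = 696.9 exceeds tier's upper bound 559, so this tier is dominated.
EOQ at $111.00 = 721.6 (feasible in tier 2): TC = 28,600×$111.00 + (28,600/721.6)×192 + (721.6/2)×0.19×$111.00 = $3,189,819.03.
EOQ at $96.51 = 773.9 < 1300, so use break Q=1300: TC = 28,600×$96.51 + (28,600/1300.0)×192 + (1300.0/2)×0.19×$96.51 = $2,776,328.98.
Lowest total cost is $2,776,328.98 at Q = 1300.0.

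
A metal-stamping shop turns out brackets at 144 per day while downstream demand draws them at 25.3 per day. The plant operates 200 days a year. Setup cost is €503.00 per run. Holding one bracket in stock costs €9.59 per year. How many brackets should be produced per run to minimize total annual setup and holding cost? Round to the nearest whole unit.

Annual demand D = 25.3 × 200 = 5,060.
Production build-up factor (1 − d/p) = 1 − 25.3/144 = 0.8243.
Q* = √(2DS / (H(1 − d/p))) = √(2 × 5,060 × 503 / (9.59 × 0.8243)).
= √(5,090,360 / 7.9051) ≈ 802.455.

Q* ≈ 802 brackets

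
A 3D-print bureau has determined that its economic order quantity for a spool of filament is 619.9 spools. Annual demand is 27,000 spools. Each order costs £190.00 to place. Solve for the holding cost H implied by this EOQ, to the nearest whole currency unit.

Invert the EOQ relation Q*² = 2DS/H.
From Q* = √(2DS/H): H = 2DS / Q*² = 2 × 27,000 × 190 / 619.9² = 26.6996.

H ≈ £27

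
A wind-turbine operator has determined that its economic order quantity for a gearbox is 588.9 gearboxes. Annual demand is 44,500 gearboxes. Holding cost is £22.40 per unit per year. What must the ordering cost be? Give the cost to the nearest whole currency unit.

Invert the EOQ relation Q*² = 2DS/H.
From Q* = √(2DS/H): S = Q*²H / (2D) = 588.9² × 22.4 / (2 × 44,500) = 87.2853.

S ≈ £87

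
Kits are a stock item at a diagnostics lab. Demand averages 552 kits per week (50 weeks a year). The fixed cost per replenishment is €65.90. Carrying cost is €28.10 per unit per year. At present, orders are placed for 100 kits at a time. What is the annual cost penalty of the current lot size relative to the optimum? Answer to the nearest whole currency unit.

Extra cost ≈ €9,483 per year

Annual demand D = 552 × 50 = 27,600.
EOQ = √(2DS/H) = √(2 × 27,600 × 65.9 / 28.1) ≈ 359.80.
Cost at Q* = (D/Q*)S + (Q*/2)H = √(2DSH) ≈ €10,110.33.
Cost at Q = 100: (27,600/100)×65.9 + (100/2)×28.1 = €18,188.40 + €1,405.00 = €19,593.40.
Excess = €19,593.40 − €10,110.33 = €9,483.07.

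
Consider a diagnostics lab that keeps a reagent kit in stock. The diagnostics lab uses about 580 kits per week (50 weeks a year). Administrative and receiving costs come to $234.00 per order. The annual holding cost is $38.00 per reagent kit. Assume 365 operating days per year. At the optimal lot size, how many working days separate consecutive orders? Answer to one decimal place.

Annual demand D = 580 × 50 = 29,000.
The optimal lot size = √(2DS/H) = √(2 × 29,000 × 234 / 38) ≈ 597.63.
Cycle time = Q*/D × 365 = 597.63 / 29,000 × 365 ≈ 7.522 days.

T ≈ 7.5 days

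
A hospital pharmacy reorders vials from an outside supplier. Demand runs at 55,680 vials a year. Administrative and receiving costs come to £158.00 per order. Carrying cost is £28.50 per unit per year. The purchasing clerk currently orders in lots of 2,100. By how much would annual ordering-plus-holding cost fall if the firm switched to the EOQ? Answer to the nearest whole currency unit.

Extra cost ≈ £11,721 per year

EOQ = √(2DS/H) = √(2 × 55,680 × 158 / 28.5) ≈ 785.73.
Cost at Q* = (D/Q*)S + (Q*/2)H = √(2DSH) ≈ £22,393.17.
Cost at Q = 2,100: (55,680/2,100)×158 + (2,100/2)×28.5 = £4,189.26 + £29,925.00 = £34,114.26.
Excess = £34,114.26 − £22,393.17 = £11,721.09.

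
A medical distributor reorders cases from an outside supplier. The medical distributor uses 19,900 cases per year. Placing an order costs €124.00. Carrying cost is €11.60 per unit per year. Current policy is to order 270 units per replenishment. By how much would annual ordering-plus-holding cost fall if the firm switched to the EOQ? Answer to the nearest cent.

Extra cost ≈ €3,139.00 per year

EOQ = √(2DS/H) = √(2 × 19,900 × 124 / 11.6) ≈ 652.26.
Cost at Q* = (D/Q*)S + (Q*/2)H = √(2DSH) ≈ €7,566.26.
Cost at Q = 270: (19,900/270)×124 + (270/2)×11.6 = €9,139.26 + €1,566.00 = €10,705.26.
Excess = €10,705.26 − €7,566.26 = €3,139.00.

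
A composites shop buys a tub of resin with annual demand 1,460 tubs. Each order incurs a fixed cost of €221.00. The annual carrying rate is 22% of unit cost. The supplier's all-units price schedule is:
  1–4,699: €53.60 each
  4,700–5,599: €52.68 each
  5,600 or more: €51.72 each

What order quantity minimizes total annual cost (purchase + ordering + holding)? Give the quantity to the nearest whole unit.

Q* ≈ 234 tubs

Holding cost per unit per year at price C is H = 0.22·C.
For each price level, check whether its EOQ is feasible; otherwise the best quantity at that price is the breakpoint.
EOQ at €53.60 = 233.9 (feasible in tier 1): TC = 1,460×€53.60 + (1,460/233.9)×221 + (233.9/2)×0.22×€53.60 = €81,014.55.
EOQ at €52.68 = 236.0 < 4700, so use break Q=4700: TC = 1,460×€52.68 + (1,460/4700.0)×221 + (4700.0/2)×0.22×€52.68 = €104,217.01.
EOQ at €51.72 = 238.1 < 5600, so use break Q=5600: TC = 1,460×€51.72 + (1,460/5600.0)×221 + (5600.0/2)×0.22×€51.72 = €107,428.34.
Lowest total cost is €81,014.55 at Q = 233.9.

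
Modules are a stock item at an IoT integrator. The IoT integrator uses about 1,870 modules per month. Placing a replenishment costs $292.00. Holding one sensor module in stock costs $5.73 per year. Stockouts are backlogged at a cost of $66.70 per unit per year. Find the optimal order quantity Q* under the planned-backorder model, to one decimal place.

Annual demand D = 1,870 × 12 = 22,440.
With planned backorders, Q* = √(2DS/H) · √((H+B)/B).
√(2DS/H) = √(2 × 22,440 × 292 / 5.73) = 1512.309.
√((H+B)/B) = √((5.73+66.7)/66.7) = 1.0421.
Q* ≈ 1575.930.

Q* ≈ 1,575.9 modules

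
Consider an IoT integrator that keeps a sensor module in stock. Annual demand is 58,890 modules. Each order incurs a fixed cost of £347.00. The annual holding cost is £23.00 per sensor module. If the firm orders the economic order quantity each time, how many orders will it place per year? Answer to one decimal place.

EOQ = √(2DS/H) = √(2 × 58,890 × 347 / 23) ≈ 1333.02.
Orders per year = D / Q* = 58,890 / 1333.02 ≈ 44.178.

N ≈ 44.2 orders per year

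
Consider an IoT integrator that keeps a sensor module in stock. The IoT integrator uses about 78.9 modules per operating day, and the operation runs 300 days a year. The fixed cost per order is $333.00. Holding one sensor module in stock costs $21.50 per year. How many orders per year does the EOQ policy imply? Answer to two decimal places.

N ≈ 27.64 orders per year

Annual demand D = 78.9 × 300 = 23,670.
EOQ = √(2DS/H) = √(2 × 23,670 × 333 / 21.5) ≈ 856.28.
Orders per year = D / Q* = 23,670 / 856.28 ≈ 27.643.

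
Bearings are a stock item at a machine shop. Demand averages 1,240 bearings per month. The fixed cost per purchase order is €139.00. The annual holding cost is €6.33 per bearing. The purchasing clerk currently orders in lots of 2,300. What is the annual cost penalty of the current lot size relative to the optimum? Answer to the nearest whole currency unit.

Extra cost ≈ €3,062 per year

Annual demand D = 1,240 × 12 = 14,880.
EOQ = √(2DS/H) = √(2 × 14,880 × 139 / 6.33) ≈ 808.39.
Cost at Q* = (D/Q*)S + (Q*/2)H = √(2DSH) ≈ €5,117.12.
Cost at Q = 2,300: (14,880/2,300)×139 + (2,300/2)×6.33 = €899.27 + €7,279.50 = €8,178.77.
Excess = €8,178.77 − €5,117.12 = €3,061.65.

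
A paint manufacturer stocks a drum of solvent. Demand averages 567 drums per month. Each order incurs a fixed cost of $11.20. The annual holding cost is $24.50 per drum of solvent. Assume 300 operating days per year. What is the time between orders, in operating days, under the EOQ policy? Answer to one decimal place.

Annual demand D = 567 × 12 = 6,804.
Q* = √(2DS/H) = √(2 × 6,804 × 11.2 / 24.5) ≈ 78.87.
Cycle time = Q*/D × 300 = 78.87 / 6,804 × 300 ≈ 3.478 days.

T ≈ 3.5 days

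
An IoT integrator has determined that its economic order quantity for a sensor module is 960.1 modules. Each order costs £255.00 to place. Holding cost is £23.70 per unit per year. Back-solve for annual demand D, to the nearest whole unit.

Squaring Q* = √(2DS/H) gives Q*² = 2DS/H.
From Q* = √(2DS/H): D = Q*²H / (2S) = 960.1² × 23.7 / (2 × 255) = 42836.217.

D ≈ 42,836 modules per year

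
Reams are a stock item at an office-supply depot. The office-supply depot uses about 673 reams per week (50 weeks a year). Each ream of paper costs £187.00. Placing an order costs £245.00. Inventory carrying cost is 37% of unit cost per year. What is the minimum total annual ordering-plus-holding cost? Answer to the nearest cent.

TC* ≈ £33,776.31

Annual demand D = 673 × 50 = 33,650.
Holding cost H = 0.37 × £187.00 = £69.1900 per unit per year.
Q* = √(2DS/H) = √(2 × 33,650 × 245 / 69.19) ≈ 488.17.
At Q*, ordering cost (D/Q*)S equals holding cost (Q*/2)H, each = √(DSH/2).
Minimum total = √(2DSH) = √(2 × 33,650 × 245 × 69.19) ≈ 33776.313.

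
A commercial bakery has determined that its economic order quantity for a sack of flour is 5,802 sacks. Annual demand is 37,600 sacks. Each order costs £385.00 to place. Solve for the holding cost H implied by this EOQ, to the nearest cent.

H ≈ £0.86

The basic EOQ model gives Q* = √(2DS/H); rearrange for the unknown.
From Q* = √(2DS/H): H = 2DS / Q*² = 2 × 37,600 × 385 / 5,802² = 0.8600.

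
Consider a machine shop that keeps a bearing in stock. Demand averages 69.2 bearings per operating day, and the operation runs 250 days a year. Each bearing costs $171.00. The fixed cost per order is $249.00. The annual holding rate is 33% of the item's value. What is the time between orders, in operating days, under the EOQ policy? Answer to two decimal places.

T ≈ 5.65 days

Annual demand D = 69.2 × 250 = 17,300.
Holding cost H = 0.33 × $171.00 = $56.4300 per unit per year.
Q* = √(2DS/H) = √(2 × 17,300 × 249 / 56.43) ≈ 390.74.
Cycle time = Q*/D × 250 = 390.74 / 17,300 × 250 ≈ 5.646 days.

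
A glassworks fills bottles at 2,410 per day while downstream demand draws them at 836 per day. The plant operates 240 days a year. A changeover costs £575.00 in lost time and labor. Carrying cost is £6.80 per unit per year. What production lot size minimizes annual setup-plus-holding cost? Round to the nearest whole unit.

Annual demand D = 836 × 240 = 200,640.
Production build-up factor (1 − d/p) = 1 − 836/2,410 = 0.6531.
Q* = √(2DS / (H(1 − d/p))) = √(2 × 200,640 × 575 / (6.8 × 0.6531)).
= √(230,736,000 / 4.4412) ≈ 7207.910.

Q* ≈ 7,208 bottles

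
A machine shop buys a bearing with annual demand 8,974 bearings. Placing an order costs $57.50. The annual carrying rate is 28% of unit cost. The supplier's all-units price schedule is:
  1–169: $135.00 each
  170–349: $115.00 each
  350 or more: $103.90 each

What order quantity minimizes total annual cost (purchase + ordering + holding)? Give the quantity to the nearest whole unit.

Q* ≈ 350 bearings

Holding cost per unit per year at price C is H = 0.28·C.
For each price level, check whether its EOQ is feasible; otherwise the best quantity at that price is the breakpoint.
EOQ at $135.00 = 165.2 (feasible in tier 1): TC = 8,974×$135.00 + (8,974/165.2)×57.5 + (165.2/2)×0.28×$135.00 = $1,217,735.80.
EOQ at $115.00 = 179.0 (feasible in tier 2): TC = 8,974×$115.00 + (8,974/179.0)×57.5 + (179.0/2)×0.28×$115.00 = $1,037,774.61.
EOQ at $103.90 = 188.3 < 350, so use break Q=350: TC = 8,974×$103.90 + (8,974/350.0)×57.5 + (350.0/2)×0.28×$103.90 = $938,964.00.
Lowest total cost is $938,964.00 at Q = 350.0.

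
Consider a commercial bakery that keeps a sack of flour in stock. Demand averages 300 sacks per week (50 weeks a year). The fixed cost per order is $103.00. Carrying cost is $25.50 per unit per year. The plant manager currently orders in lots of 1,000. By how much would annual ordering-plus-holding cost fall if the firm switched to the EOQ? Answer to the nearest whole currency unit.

Extra cost ≈ $5,418 per year

Annual demand D = 300 × 50 = 15,000.
EOQ = √(2DS/H) = √(2 × 15,000 × 103 / 25.5) ≈ 348.10.
Cost at Q* = (D/Q*)S + (Q*/2)H = √(2DSH) ≈ $8,876.65.
Cost at Q = 1,000: (15,000/1,000)×103 + (1,000/2)×25.5 = $1,545.00 + $12,750.00 = $14,295.00.
Excess = $14,295.00 − $8,876.65 = $5,418.35.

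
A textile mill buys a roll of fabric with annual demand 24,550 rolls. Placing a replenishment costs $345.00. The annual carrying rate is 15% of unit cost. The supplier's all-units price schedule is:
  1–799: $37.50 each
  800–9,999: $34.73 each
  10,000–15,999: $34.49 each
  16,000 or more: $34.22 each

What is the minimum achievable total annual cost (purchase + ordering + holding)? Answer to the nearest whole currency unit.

TC* ≈ $862,015

Holding cost per unit per year at price C is H = 0.15·C.
Candidates are each tier's EOQ (if it falls in that tier) and each price-break quantity.
Tier 1 ($37.50): EOQ = 1735.4 exceeds tier's upper bound 799, so this tier is dominated.
EOQ at $34.73 = 1803.2 (feasible in tier 2): TC = 24,550×$34.73 + (24,550/1803.2)×345 + (1803.2/2)×0.15×$34.73 = $862,015.45.
EOQ at $34.49 = 1809.5 < 10000, so use break Q=10000: TC = 24,550×$34.49 + (24,550/10000.0)×345 + (10000.0/2)×0.15×$34.49 = $873,443.97.
EOQ at $34.22 = 1816.6 < 16000, so use break Q=16000: TC = 24,550×$34.22 + (24,550/16000.0)×345 + (16000.0/2)×0.15×$34.22 = $881,694.36.
Lowest total cost among the candidates is at Q = 1803.2.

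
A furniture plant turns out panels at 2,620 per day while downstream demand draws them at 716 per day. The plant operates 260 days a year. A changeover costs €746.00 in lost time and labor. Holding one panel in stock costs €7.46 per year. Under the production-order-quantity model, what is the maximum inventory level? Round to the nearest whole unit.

I_max ≈ 5,202 panels

Annual demand D = 716 × 260 = 186,160.
Production build-up factor (1 − d/p) = 1 − 716/2,620 = 0.7267.
Q* = √(2DS / (H(1 − d/p))) = √(2 × 186,160 × 746 / (7.46 × 0.7267)).
= √(277,750,720 / 5.4213) ≈ 7157.731.
Maximum inventory = Q*(1 − d/p) = 7157.731 × 0.7267 ≈ 5201.649.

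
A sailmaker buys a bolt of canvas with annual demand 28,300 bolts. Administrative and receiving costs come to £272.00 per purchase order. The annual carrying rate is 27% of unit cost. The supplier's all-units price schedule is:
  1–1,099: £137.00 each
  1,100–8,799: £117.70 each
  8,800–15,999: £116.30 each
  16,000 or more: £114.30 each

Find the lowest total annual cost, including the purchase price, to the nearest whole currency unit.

TC* ≈ £3,355,386

Holding cost per unit per year at price C is H = 0.27·C.
For each price level, check whether its EOQ is feasible; otherwise the best quantity at that price is the breakpoint.
EOQ at £137.00 = 645.1 (feasible in tier 1): TC = 28,300×£137.00 + (28,300/645.1)×272 + (645.1/2)×0.27×£137.00 = £3,900,963.54.
EOQ at £117.70 = 696.0 < 1100, so use break Q=1100: TC = 28,300×£117.70 + (28,300/1100.0)×272 + (1100.0/2)×0.27×£117.70 = £3,355,386.27.
EOQ at £116.30 = 700.2 < 8800, so use break Q=8800: TC = 28,300×£116.30 + (28,300/8800.0)×272 + (8800.0/2)×0.27×£116.30 = £3,430,329.13.
EOQ at £114.30 = 706.3 < 16000, so use break Q=16000: TC = 28,300×£114.30 + (28,300/16000.0)×272 + (16000.0/2)×0.27×£114.30 = £3,482,059.10.
Lowest total cost among the candidates is at Q = 1100.0.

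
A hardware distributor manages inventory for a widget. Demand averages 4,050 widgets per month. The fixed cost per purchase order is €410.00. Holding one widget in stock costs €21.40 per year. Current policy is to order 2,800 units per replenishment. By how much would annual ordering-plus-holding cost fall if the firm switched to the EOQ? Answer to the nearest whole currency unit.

Extra cost ≈ €7,873 per year

Annual demand D = 4,050 × 12 = 48,600.
EOQ = √(2DS/H) = √(2 × 48,600 × 410 / 21.4) ≈ 1364.64.
Cost at Q* = (D/Q*)S + (Q*/2)H = √(2DSH) ≈ €29,203.30.
Cost at Q = 2,800: (48,600/2,800)×410 + (2,800/2)×21.4 = €7,116.43 + €29,960.00 = €37,076.43.
Excess = €37,076.43 − €29,203.30 = €7,873.13.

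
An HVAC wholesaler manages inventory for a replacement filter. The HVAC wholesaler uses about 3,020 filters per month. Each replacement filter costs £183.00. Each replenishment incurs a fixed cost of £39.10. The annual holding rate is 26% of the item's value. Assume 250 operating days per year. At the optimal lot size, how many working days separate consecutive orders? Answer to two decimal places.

Annual demand D = 3,020 × 12 = 36,240.
Holding cost H = 0.26 × £183.00 = £47.5800 per unit per year.
The optimal lot size = √(2DS/H) = √(2 × 36,240 × 39.1 / 47.58) ≈ 244.05.
Cycle time = Q*/D × 250 = 244.05 / 36,240 × 250 ≈ 1.684 days.

T ≈ 1.68 days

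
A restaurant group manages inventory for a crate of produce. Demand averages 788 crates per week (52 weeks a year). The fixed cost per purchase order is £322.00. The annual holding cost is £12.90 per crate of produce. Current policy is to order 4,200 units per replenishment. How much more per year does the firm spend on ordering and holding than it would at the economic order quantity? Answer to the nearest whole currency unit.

Annual demand D = 788 × 52 = 40,976.
EOQ = √(2DS/H) = √(2 × 40,976 × 322 / 12.9) ≈ 1430.25.
Cost at Q* = (D/Q*)S + (Q*/2)H = √(2DSH) ≈ £18,450.26.
Cost at Q = 4,200: (40,976/4,200)×322 + (4,200/2)×12.9 = £3,141.49 + £27,090.00 = £30,231.49.
Excess = £30,231.49 − £18,450.26 = £11,781.23.

Extra cost ≈ £11,781 per year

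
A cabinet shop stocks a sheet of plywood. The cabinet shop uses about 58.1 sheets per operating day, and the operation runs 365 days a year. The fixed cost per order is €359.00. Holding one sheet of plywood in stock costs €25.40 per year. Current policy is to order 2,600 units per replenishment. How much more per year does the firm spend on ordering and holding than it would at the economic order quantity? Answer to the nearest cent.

Annual demand D = 58.1 × 365 = 21,206.5.
EOQ = √(2DS/H) = √(2 × 21,206.5 × 359 / 25.4) ≈ 774.25.
Cost at Q* = (D/Q*)S + (Q*/2)H = √(2DSH) ≈ €19,665.89.
Cost at Q = 2,600: (21,206.5/2,600)×359 + (2,600/2)×25.4 = €2,928.13 + €33,020.00 = €35,948.13.
Excess = €35,948.13 − €19,665.89 = €16,282.24.

Extra cost ≈ €16,282.24 per year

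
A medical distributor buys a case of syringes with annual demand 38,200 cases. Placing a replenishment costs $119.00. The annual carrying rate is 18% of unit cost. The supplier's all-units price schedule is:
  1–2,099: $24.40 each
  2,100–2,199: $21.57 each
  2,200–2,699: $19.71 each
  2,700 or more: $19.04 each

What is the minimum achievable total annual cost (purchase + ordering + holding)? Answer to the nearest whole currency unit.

TC* ≈ $733,638

Holding cost per unit per year at price C is H = 0.18·C.
Candidates are each tier's EOQ (if it falls in that tier) and each price-break quantity.
EOQ at $24.40 = 1438.8 (feasible in tier 1): TC = 38,200×$24.40 + (38,200/1438.8)×119 + (1438.8/2)×0.18×$24.40 = $938,399.04.
EOQ at $21.57 = 1530.2 < 2100, so use break Q=2100: TC = 38,200×$21.57 + (38,200/2100.0)×119 + (2100.0/2)×0.18×$21.57 = $830,215.40.
EOQ at $19.71 = 1600.8 < 2200, so use break Q=2200: TC = 38,200×$19.71 + (38,200/2200.0)×119 + (2200.0/2)×0.18×$19.71 = $758,890.85.
EOQ at $19.04 = 1628.7 < 2700, so use break Q=2700: TC = 38,200×$19.04 + (38,200/2700.0)×119 + (2700.0/2)×0.18×$19.04 = $733,638.35.
Lowest total cost among the candidates is at Q = 2700.0.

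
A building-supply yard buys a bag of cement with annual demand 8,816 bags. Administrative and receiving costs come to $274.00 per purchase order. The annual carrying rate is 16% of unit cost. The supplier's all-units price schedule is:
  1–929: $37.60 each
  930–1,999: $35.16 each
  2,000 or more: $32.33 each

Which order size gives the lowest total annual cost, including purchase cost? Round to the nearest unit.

Holding cost per unit per year at price C is H = 0.16·C.
Candidates are each tier's EOQ (if it falls in that tier) and each price-break quantity.
EOQ at $37.60 = 896.1 (feasible in tier 1): TC = 8,816×$37.60 + (8,816/896.1)×274 + (896.1/2)×0.16×$37.60 = $336,872.73.
EOQ at $35.16 = 926.7 < 930, so use break Q=930: TC = 8,816×$35.16 + (8,816/930.0)×274 + (930.0/2)×0.16×$35.16 = $315,183.87.
EOQ at $32.33 = 966.4 < 2000, so use break Q=2000: TC = 8,816×$32.33 + (8,816/2000.0)×274 + (2000.0/2)×0.16×$32.33 = $291,401.87.
Lowest total cost is $291,401.87 at Q = 2000.0.

Q* ≈ 2,000 bags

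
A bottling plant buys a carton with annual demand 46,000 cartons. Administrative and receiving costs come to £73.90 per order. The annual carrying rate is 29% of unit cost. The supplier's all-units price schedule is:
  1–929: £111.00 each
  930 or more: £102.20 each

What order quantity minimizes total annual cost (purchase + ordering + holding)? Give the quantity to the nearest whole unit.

Q* ≈ 930 cartons

Holding cost per unit per year at price C is H = 0.29·C.
Candidates are each tier's EOQ (if it falls in that tier) and each price-break quantity.
EOQ at £111.00 = 459.6 (feasible in tier 1): TC = 46,000×£111.00 + (46,000/459.6)×73.9 + (459.6/2)×0.29×£111.00 = £5,120,793.69.
EOQ at £102.20 = 479.0 < 930, so use break Q=930: TC = 46,000×£102.20 + (46,000/930.0)×73.9 + (930.0/2)×0.29×£102.20 = £4,718,636.94.
Lowest total cost is £4,718,636.94 at Q = 930.0.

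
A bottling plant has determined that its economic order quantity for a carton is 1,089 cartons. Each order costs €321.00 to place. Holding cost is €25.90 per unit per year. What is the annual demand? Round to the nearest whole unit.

Invert the EOQ relation Q*² = 2DS/H.
From Q* = √(2DS/H): D = Q*²H / (2S) = 1,089² × 25.9 / (2 × 321) = 47843.230.

D ≈ 47,843 cartons per year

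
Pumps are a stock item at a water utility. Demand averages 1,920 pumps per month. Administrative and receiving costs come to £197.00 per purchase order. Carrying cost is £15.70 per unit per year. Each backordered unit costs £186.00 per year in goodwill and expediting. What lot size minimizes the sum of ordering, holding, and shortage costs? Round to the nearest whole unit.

Q* ≈ 792 pumps

Annual demand D = 1,920 × 12 = 23,040.
With planned backorders, Q* = √(2DS/H) · √((H+B)/B).
√(2DS/H) = √(2 × 23,040 × 197 / 15.7) = 760.395.
√((H+B)/B) = √((15.7+186)/186) = 1.0413.
Q* ≈ 791.837.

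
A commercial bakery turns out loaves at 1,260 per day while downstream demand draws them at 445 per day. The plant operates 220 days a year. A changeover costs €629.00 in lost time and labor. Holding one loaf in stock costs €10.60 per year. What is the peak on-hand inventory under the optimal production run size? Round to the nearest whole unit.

Annual demand D = 445 × 220 = 97,900.
Production build-up factor (1 − d/p) = 1 − 445/1,260 = 0.6468.
Q* = √(2DS / (H(1 − d/p))) = √(2 × 97,900 × 629 / (10.6 × 0.6468)).
= √(123,158,200 / 6.8563) ≈ 4238.237.
Maximum inventory = Q*(1 − d/p) = 4238.237 × 0.6468 ≈ 2741.399.

I_max ≈ 2,741 loaves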